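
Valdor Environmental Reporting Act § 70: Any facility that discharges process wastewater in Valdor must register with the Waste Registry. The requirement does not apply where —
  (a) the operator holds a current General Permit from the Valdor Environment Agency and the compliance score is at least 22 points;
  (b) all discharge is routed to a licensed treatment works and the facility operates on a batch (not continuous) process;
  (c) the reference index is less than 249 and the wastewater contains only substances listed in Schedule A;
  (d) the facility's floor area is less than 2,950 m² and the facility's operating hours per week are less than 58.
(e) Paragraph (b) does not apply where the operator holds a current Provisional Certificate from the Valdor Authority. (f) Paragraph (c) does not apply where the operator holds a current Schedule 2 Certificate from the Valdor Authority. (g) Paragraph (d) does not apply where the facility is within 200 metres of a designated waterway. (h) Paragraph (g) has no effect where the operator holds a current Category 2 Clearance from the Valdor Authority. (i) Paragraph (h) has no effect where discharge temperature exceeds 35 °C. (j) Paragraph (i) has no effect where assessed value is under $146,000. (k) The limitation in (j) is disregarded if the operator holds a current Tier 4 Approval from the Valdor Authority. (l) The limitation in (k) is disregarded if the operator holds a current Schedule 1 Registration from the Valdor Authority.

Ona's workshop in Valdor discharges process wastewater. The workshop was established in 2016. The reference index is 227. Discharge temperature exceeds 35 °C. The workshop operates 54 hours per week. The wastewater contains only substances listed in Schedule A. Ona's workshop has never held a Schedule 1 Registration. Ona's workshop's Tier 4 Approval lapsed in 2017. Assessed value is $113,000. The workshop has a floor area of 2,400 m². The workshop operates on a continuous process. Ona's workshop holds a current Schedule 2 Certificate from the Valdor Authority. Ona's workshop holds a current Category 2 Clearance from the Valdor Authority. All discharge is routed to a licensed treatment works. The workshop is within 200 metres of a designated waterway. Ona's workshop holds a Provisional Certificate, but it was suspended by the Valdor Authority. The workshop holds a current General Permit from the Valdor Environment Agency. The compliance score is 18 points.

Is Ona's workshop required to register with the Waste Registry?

No — exception (d) applies; Ona's workshop is not required to register with the Waste Registry.

Exception (a) does not apply: the compliance score is 18 points, short of 22 points.
Exception (b) does not apply: the facility operates on a continuous process.
Exception (c)'s conditions are all satisfied: the reference index is 227, less than the 249 limit; the wastewater is Schedule-A-only. But applying paragraph (f): (f) operates against (c): a current Schedule 2 Certificate is held. (c) is therefore removed.
Exception (d) is satisfied on its face — the facility's floor area is 2,400 m², less than the 2,950 m² limit; the facility's operating hours per week are 54, less than the 58 limit. Considering the limiting provisions: (g) would limit (d) — the workshop is within 200 m of a designated waterway — but (h) sets (g) aside: (h) operates against (g): a current Category 2 Clearance is held. (i) would limit (h) — discharge temperature exceeds 35 °C — but (j) sets (i) aside: (j) operates against (i): assessed value is $113,000, under the $146,000 limit. (k), which would lift (j), is not engaged — no current Tier 4 Approval is held. So (d) applies.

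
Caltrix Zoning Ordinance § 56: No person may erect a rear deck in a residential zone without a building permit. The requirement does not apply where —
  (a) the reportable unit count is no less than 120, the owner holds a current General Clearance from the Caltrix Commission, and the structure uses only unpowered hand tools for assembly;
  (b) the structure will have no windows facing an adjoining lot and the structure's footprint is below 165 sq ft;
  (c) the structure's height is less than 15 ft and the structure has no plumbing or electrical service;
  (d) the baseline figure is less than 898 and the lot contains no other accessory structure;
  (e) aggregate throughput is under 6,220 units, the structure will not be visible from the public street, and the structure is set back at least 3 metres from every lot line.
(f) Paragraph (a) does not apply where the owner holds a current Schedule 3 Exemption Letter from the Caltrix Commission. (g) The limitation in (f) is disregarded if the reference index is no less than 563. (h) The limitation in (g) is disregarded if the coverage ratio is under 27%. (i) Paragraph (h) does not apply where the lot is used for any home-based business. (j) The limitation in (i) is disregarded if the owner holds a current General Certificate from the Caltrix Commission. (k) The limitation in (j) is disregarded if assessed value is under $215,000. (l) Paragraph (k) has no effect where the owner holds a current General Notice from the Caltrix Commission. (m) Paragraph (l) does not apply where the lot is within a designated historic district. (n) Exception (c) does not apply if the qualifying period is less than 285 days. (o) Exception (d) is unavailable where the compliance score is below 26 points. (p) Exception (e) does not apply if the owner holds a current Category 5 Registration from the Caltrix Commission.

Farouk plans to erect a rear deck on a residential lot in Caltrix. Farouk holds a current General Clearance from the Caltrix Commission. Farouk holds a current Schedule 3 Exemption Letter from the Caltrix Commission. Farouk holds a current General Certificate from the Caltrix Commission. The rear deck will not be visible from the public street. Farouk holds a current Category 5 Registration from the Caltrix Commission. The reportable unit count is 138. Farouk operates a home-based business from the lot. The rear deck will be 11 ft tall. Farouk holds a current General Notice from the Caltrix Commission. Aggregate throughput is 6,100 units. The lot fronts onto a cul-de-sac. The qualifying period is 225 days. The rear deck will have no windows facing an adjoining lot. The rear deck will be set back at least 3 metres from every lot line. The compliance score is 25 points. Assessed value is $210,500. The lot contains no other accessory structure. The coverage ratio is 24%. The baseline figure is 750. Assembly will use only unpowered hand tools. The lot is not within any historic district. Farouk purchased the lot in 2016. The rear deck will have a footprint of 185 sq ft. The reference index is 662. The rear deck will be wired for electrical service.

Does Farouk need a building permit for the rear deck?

Yes — Farouk must obtain a building permit.

Exception (a): the reportable unit count is 138, meeting the 120 threshold; a current General Clearance is held; assembly uses only hand tools — every condition holds. But: (f) operates against (a): a current Schedule 3 Exemption Letter is held. (g) would limit (f) — the reference index is 662, meeting the 563 threshold — but (h) sets (g) aside: (h) operates against (g): the coverage ratio is 24%, under the 27% limit. (i) would limit (h) — a home-based business operates on the lot — but (j) sets (i) aside: (j) operates against (i): a current General Certificate is held. (k) operates (assessed value is $210,500, under the $215,000 limit), but is itself disapplied by (l): (l) applies — a current General Notice is held. (m) does not operate here (the lot is not in a historic district), so (l) stands. Exception (a) does not apply.
Exception (b) requires that the structure's footprint is below 165 sq ft; but the structure's footprint is 185 sq ft, not below 165 sq ft, so (b) is unavailable.
Exception (c) requires that the structure has no plumbing or electrical service; but electrical service is planned, so (c) is unavailable.
Exception (d)'s conditions are all satisfied: the baseline figure is 750, less than the 898 limit; the lot has no other accessory structure. But applying paragraph (o): (o) applies — the compliance score is 25 points, below the 26 points limit. Exception (d) does not apply.
Exception (e): aggregate throughput is 6,100 units, under the 6,220 units limit; the structure will not be visible from the street; the setback is at least 3 m on every side — every condition holds. Turning to paragraph (p): (p) is triggered — a current Category 5 Registration is held. So (e) is unavailable.
No exception is made out. Farouk falls within the general rule.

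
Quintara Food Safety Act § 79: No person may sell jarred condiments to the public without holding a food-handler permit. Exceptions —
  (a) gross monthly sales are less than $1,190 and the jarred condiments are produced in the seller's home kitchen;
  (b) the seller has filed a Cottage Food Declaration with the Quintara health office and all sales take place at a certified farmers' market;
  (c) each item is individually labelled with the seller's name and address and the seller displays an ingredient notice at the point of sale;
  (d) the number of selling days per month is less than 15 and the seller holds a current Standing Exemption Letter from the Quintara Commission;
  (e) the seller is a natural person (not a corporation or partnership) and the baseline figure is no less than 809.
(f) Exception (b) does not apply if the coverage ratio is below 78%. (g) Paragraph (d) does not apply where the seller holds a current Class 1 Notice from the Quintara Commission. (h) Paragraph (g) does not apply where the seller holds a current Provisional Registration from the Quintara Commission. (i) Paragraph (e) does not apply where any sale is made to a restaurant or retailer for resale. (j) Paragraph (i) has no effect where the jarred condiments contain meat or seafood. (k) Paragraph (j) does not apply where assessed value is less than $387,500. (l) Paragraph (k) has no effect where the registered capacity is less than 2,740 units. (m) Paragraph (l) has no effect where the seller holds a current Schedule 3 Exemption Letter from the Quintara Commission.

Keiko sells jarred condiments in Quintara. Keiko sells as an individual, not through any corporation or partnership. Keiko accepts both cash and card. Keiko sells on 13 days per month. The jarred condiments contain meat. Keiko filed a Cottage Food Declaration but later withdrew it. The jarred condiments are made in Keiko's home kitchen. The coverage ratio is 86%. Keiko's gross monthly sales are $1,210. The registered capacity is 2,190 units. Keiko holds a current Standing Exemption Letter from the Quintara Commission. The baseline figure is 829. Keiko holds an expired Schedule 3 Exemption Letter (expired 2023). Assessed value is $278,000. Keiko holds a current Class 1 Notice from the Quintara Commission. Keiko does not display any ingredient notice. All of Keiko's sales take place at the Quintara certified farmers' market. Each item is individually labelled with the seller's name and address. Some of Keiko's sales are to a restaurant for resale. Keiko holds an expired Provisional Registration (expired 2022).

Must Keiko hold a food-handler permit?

Exception (a) does not apply: gross monthly sales are $1,210, not less than $1,190.
Exception (b) does not apply: the Cottage Food Declaration was withdrawn.
Exception (c) fails — no ingredient notice is displayed.
Exception (d): the number of selling days per month is 13, less than the 15 limit; a current Standing Exemption Letter is held — every condition holds. However, paragraphs (g)–(h) must be considered: (g) operates — a current Class 1 Notice is held. (h) does not operate here (there is no Provisional Registration in force), so (g) stands. Exception (d) does not apply.
Exception (e) is satisfied on its face — the seller is a natural person; the baseline figure is 829, meeting the 809 threshold. As to paragraphs (i)–(m): (i) would limit (e) — some sales are to a restaurant for resale — but (j) sets (i) aside: (j) is triggered — the jarred condiments contain meat. (k) would limit (j) — assessed value is $278,000, less than the $387,500 limit — but (l) sets (k) aside: (l) operates against (k): the registered capacity is 2,190 units, less than the 2,740 units limit. (m) is not engaged (there is no Schedule 3 Exemption Letter in force), so (l) stands. (e) remains available.

No — exception (e) applies; Keiko is not required to hold a food-handler permit.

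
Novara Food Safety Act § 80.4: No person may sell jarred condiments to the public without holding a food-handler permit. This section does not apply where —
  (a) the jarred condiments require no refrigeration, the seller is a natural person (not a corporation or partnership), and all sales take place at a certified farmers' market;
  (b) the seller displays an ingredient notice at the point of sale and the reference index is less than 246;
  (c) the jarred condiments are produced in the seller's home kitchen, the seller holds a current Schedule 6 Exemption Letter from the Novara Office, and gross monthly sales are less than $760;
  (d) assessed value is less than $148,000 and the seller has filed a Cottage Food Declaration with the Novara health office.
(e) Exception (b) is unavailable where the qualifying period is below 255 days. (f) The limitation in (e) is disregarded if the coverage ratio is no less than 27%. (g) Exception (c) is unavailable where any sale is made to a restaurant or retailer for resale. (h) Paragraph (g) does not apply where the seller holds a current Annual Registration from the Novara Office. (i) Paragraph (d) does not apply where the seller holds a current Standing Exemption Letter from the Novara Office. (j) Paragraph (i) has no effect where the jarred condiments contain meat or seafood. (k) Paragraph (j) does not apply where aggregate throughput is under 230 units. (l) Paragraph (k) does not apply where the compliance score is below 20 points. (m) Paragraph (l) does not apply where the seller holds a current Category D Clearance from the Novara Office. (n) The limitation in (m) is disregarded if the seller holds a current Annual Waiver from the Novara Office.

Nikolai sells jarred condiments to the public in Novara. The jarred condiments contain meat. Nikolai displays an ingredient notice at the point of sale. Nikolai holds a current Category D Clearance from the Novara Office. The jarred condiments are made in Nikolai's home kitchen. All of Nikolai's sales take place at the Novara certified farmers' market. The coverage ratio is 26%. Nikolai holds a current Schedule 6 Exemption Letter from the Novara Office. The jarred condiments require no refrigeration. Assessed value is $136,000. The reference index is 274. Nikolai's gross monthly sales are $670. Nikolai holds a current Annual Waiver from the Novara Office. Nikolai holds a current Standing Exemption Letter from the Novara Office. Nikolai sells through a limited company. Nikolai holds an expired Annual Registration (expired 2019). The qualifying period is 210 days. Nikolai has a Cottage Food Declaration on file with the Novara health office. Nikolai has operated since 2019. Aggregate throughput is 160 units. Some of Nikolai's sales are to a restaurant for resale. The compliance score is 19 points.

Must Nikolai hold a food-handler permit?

Exception (a) requires that the seller is a natural person (not a corporation or partnership); but the seller operates through a limited company, so (a) is unavailable.
Exception (b) requires that the reference index is less than 246; but the reference index is 274, not less than 246, so (b) is unavailable.
Exception (c) is satisfied on its face — the jarred condiments are home-kitchen produced; a current Schedule 6 Exemption Letter is held; gross monthly sales are $670, less than the $760 limit. Turning to paragraphs (g)–(h): (g) operates against (c): some sales are to a restaurant for resale. (h), which would lift (g), is not triggered — the Annual Registration is not current. Exception (c) does not apply.
Exception (d) is satisfied on its face — assessed value is $136,000, less than the $148,000 limit; a Cottage Food Declaration is on file. Considering the limiting provisions: (i) would limit (d) — a current Standing Exemption Letter is held — but (j) sets (i) aside: (j) operates — the jarred condiments contain meat. (k) would limit (j) — aggregate throughput is 160 units, under the 230 units limit — but (l) sets (k) aside: (l) operates against (k): the compliance score is 19 points, below the 20 points limit. (m) would limit (l) — a current Category D Clearance is held — but (n) sets (m) aside: (n) applies — a current Annual Waiver is held. So (d) applies.

No — exception (d) applies; Nikolai is not required to hold a food-handler permit.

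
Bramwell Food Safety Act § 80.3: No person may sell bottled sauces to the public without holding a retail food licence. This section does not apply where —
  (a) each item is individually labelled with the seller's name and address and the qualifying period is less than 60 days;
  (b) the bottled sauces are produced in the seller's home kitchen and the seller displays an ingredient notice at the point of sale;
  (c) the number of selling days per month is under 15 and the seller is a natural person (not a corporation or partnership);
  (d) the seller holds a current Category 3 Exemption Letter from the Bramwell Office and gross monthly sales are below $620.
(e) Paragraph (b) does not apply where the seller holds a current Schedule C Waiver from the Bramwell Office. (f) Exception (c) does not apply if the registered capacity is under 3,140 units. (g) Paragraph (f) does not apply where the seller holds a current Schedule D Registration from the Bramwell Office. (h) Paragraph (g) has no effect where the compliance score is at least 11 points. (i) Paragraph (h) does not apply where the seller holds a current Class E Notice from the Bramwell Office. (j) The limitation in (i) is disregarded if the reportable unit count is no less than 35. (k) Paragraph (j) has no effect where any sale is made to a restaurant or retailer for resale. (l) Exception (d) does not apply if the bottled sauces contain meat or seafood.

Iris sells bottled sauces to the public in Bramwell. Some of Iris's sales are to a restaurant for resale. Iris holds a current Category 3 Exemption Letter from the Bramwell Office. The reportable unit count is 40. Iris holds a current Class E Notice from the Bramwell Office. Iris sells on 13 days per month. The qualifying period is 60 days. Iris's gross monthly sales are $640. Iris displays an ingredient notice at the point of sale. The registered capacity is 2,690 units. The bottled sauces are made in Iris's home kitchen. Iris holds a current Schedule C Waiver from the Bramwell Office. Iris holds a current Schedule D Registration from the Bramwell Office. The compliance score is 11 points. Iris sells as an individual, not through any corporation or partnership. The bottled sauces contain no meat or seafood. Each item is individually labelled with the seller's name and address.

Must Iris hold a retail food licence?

No — exception (c) applies; Iris is not required to hold a retail food licence.

Exception (a) does not apply: the qualifying period is 60 days, not less than 60 days.
Exception (b)'s conditions are all satisfied: the bottled sauces are home-kitchen produced; an ingredient notice is displayed. But applying paragraph (e): (e) is triggered — a current Schedule C Waiver is held. (b) is therefore removed.
Exception (c)'s conditions are all satisfied: the number of selling days per month is 13, under the 15 limit; the seller is a natural person. As to paragraphs (f)–(k): (f) is triggered (the registered capacity is 2,690 units, under the 3,140 units limit), but is itself disapplied by (g): (g) operates against (f): a current Schedule D Registration is held. (h) would limit (g) — the compliance score is 11 points, meeting the 11 points threshold — but (i) sets (h) aside: (i) operates — a current Class E Notice is held. (j) applies (the reportable unit count is 40, meeting the 35 threshold), but is displaced by (k): (k) operates — some sales are to a restaurant for resale. (c) remains available.
Exception (d) does not apply: gross monthly sales are $640, not below $620.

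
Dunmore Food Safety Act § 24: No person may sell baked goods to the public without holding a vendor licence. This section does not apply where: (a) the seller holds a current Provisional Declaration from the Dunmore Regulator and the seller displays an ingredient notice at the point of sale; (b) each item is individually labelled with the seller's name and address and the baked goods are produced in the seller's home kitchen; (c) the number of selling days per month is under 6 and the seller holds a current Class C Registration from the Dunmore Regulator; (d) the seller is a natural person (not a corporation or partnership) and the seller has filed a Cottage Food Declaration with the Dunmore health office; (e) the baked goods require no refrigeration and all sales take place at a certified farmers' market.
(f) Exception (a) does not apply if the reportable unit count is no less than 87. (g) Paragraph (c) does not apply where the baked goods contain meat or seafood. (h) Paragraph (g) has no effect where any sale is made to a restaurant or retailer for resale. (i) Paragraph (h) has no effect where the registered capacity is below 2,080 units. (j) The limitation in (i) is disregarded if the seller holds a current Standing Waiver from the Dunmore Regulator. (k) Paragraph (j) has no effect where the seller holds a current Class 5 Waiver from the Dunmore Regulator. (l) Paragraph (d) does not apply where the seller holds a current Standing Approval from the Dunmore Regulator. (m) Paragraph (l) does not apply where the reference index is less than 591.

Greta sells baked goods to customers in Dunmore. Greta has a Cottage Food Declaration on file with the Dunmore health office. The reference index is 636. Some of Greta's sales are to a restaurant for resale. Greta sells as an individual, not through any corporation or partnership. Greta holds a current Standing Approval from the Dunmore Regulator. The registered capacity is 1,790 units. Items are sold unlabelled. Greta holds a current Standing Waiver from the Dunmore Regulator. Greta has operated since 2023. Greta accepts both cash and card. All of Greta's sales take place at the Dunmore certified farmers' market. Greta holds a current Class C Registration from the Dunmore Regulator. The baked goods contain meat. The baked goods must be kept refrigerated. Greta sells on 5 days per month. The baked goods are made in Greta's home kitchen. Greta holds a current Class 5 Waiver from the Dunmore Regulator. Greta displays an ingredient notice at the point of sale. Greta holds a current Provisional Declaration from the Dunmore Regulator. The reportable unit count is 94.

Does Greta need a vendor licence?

Exception (a): a current Provisional Declaration is held; an ingredient notice is displayed — every condition holds. Turning to paragraph (f): (f) operates against (a): the reportable unit count is 94, meeting the 87 threshold. So (a) is unavailable.
Exception (b) fails — items are sold unlabelled.
Exception (c)'s conditions are all satisfied: the number of selling days per month is 5, under the 6 limit; a current Class C Registration is held. But applying paragraphs (g)–(k): (g) operates against (c): the baked goods contain meat. (h) operates (some sales are to a restaurant for resale), but yields to (i): (i) is triggered — the registered capacity is 1,790 units, below the 2,080 units limit. (j) operates (a current Standing Waiver is held), but is itself disapplied by (k): (k) operates — a current Class 5 Waiver is held. So (c) is unavailable.
Exception (d) is satisfied on its face — the seller is a natural person; a Cottage Food Declaration is on file. But applying paragraphs (l)–(m): (l) operates against (d): a current Standing Approval is held. (m), which would lift (l), is inapplicable — the reference index is 636, not less than 591. (d) is therefore removed.
Exception (e) fails — the baked goods require refrigeration.
Every exception is unavailable, so the rule governs.

Yes — Greta must hold a vendor licence.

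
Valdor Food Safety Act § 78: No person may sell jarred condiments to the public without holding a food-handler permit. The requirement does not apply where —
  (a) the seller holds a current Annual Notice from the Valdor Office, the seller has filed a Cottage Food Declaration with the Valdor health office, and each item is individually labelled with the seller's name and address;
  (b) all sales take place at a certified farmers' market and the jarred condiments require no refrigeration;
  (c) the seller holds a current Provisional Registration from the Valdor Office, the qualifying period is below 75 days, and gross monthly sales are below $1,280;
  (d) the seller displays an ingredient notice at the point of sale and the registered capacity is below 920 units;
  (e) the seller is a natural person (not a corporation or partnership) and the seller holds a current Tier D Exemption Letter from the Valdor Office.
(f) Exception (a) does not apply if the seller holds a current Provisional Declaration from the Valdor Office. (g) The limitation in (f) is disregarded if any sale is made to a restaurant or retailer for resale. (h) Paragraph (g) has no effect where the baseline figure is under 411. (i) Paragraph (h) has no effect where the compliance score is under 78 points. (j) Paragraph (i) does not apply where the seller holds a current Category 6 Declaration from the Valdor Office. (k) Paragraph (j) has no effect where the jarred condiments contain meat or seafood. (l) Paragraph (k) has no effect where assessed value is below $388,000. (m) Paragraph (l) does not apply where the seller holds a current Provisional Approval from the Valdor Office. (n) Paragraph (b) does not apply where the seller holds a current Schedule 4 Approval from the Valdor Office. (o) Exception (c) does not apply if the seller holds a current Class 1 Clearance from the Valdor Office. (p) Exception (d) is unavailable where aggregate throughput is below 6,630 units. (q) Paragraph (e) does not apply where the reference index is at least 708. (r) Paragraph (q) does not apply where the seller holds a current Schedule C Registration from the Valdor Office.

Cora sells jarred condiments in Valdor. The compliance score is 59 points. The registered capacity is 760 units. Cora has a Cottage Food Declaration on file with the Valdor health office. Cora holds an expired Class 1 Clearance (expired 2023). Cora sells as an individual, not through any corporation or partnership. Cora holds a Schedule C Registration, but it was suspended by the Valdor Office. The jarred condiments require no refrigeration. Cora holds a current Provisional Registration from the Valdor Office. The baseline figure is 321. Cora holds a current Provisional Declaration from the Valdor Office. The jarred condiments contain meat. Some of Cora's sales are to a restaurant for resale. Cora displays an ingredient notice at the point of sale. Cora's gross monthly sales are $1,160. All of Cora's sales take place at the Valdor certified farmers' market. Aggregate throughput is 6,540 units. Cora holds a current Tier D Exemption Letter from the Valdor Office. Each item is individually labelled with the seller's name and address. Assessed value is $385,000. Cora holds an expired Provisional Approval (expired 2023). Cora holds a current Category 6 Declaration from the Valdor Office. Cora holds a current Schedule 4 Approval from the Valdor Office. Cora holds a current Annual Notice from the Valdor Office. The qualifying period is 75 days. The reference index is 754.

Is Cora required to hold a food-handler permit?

All of (a)'s requirements are met (a current Annual Notice is held; a Cottage Food Declaration is on file; items are individually labelled). Turning to paragraphs (f)–(m): (f) operates — a current Provisional Declaration is held. (g) is triggered (some sales are to a restaurant for resale), but is set aside by (h): (h) operates against (g): the baseline figure is 321, under the 411 limit. (i) applies (the compliance score is 59 points, under the 78 points limit), but is overridden by (j): (j) operates against (i): a current Category 6 Declaration is held. (k) would limit (j) — the jarred condiments contain meat — but (l) sets (k) aside: (l) applies — assessed value is $385,000, below the $388,000 limit. (m), which would lift (l), is inapplicable — there is no Provisional Approval in force. (a) is therefore removed.
All of (b)'s requirements are met (all sales are at a certified farmers' market; the jarred condiments are shelf-stable). But: (n) is triggered — a current Schedule 4 Approval is held. (b) is therefore removed.
Exception (c) fails — the qualifying period is 75 days, not below 75 days.
Exception (d) is satisfied on its face — an ingredient notice is displayed; the registered capacity is 760 units, below the 920 units limit. But applying paragraph (p): (p) applies — aggregate throughput is 6,540 units, below the 6,630 units limit. (d) is therefore removed.
Exception (e): the seller is a natural person; a current Tier D Exemption Letter is held — every condition holds. However, paragraphs (q)–(r) must be considered: (q) is engaged — the reference index is 754, meeting the 708 threshold. (r), which would lift (q), is not engaged — no current Schedule C Registration is held. Exception (e) does not apply.
Every exception is unavailable, so the rule governs.

Yes — Cora must hold a food-handler permit.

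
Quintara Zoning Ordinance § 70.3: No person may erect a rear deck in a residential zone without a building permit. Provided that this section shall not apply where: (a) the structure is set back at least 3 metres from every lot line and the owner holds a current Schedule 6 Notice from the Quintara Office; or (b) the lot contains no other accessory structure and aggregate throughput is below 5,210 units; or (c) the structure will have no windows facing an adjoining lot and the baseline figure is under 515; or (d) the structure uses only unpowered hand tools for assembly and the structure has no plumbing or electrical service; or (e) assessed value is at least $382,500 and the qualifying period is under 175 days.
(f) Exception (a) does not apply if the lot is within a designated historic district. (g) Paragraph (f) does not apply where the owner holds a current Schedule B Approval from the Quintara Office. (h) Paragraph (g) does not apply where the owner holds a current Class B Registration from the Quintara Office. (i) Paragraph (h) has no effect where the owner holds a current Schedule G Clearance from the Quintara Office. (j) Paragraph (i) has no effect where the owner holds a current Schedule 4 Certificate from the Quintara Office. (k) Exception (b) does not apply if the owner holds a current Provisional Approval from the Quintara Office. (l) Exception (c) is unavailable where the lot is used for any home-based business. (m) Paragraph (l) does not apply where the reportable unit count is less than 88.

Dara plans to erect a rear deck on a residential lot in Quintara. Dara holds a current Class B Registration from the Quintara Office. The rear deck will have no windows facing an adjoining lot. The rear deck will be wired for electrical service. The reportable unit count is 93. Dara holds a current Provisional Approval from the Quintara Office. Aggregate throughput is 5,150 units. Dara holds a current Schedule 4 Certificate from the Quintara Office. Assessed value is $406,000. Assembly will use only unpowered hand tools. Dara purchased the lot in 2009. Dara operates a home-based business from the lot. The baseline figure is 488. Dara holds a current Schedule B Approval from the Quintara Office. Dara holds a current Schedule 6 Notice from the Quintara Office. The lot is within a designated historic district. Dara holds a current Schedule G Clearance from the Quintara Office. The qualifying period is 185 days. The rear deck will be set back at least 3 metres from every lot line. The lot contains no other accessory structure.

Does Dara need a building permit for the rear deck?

Yes — Dara must obtain a building permit.

Exception (a): the setback is at least 3 m on every side; a current Schedule 6 Notice is held — every condition holds. However, paragraphs (f)–(j) must be considered: (f) operates against (a): the lot is in a historic district. (g) is triggered (a current Schedule B Approval is held), but is overridden by (h): (h) operates against (g): a current Class B Registration is held. (i) operates (a current Schedule G Clearance is held), but yields to (j): (j) operates against (i): a current Schedule 4 Certificate is held. (a) is therefore removed.
All of (b)'s requirements are met (the lot has no other accessory structure; aggregate throughput is 5,150 units, below the 5,210 units limit). Turning to paragraph (k): (k) applies — a current Provisional Approval is held. So (b) is unavailable.
All of (c)'s requirements are met (no windows face an adjoining lot; the baseline figure is 488, under the 515 limit). Turning to paragraphs (l)–(m): (l) is engaged — a home-based business operates on the lot. (m), which would lift (l), does not operate here — the reportable unit count is 93, not less than 88. So (c) is unavailable.
Exception (d) requires that the structure has no plumbing or electrical service; but electrical service is planned, so (d) is unavailable.
Exception (e) requires that the qualifying period is under 175 days; but the qualifying period is 185 days, not under 175 days, so (e) is unavailable.
No exception displaces § 70.3.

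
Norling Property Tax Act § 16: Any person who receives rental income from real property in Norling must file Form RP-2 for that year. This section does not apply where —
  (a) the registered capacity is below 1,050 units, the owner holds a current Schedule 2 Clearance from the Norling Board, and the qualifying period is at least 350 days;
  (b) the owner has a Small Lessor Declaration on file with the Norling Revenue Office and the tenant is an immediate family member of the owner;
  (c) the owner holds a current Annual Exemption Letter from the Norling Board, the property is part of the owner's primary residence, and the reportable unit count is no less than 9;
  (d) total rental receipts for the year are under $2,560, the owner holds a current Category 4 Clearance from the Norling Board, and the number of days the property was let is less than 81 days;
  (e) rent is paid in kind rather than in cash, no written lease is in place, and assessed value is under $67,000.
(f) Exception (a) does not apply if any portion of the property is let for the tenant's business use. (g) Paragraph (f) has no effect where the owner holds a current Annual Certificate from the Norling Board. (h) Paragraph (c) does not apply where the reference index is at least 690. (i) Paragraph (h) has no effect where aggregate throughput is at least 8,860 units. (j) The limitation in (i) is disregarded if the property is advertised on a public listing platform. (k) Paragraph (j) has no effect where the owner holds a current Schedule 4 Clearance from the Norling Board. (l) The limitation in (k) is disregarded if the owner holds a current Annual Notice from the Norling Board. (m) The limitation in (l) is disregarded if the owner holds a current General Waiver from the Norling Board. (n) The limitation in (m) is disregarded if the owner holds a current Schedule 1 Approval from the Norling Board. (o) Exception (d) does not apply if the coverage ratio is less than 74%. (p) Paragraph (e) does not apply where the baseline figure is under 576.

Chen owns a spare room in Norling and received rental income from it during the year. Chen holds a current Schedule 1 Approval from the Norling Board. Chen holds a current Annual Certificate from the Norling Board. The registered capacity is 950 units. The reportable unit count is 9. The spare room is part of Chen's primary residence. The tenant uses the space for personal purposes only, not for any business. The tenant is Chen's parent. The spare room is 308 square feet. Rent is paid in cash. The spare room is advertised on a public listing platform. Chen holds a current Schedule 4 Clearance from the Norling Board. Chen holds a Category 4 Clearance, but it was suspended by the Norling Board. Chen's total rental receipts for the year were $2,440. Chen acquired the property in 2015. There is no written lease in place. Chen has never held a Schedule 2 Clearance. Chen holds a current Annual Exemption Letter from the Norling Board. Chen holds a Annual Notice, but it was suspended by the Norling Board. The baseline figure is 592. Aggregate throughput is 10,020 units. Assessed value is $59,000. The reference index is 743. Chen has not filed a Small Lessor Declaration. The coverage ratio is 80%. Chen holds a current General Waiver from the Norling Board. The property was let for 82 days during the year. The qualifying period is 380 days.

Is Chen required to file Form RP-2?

Exception (a) requires that the owner holds a current Schedule 2 Clearance from the Norling Board; but there is no Schedule 2 Clearance in force, so (a) is unavailable.
Exception (b) fails — no Small Lessor Declaration is on file.
Exception (c) is satisfied on its face — a current Annual Exemption Letter is held; the spare room is part of the primary residence; the reportable unit count is 9, meeting the 9 threshold. Considering the limiting provisions: (h) is triggered (the reference index is 743, meeting the 690 threshold), but yields to (i): (i) is engaged — aggregate throughput is 10,020 units, meeting the 8,860 units threshold. (j) is engaged (the property is publicly advertised), but is itself disapplied by (k): (k) is triggered — a current Schedule 4 Clearance is held. (l), which would lift (k), is inapplicable — the Annual Notice is not current. So (c) applies.
Exception (d) does not apply: no current Category 4 Clearance is held.
Exception (e) fails — rent is paid in cash.

No — exception (c) applies; Chen is not required to file Form RP-2.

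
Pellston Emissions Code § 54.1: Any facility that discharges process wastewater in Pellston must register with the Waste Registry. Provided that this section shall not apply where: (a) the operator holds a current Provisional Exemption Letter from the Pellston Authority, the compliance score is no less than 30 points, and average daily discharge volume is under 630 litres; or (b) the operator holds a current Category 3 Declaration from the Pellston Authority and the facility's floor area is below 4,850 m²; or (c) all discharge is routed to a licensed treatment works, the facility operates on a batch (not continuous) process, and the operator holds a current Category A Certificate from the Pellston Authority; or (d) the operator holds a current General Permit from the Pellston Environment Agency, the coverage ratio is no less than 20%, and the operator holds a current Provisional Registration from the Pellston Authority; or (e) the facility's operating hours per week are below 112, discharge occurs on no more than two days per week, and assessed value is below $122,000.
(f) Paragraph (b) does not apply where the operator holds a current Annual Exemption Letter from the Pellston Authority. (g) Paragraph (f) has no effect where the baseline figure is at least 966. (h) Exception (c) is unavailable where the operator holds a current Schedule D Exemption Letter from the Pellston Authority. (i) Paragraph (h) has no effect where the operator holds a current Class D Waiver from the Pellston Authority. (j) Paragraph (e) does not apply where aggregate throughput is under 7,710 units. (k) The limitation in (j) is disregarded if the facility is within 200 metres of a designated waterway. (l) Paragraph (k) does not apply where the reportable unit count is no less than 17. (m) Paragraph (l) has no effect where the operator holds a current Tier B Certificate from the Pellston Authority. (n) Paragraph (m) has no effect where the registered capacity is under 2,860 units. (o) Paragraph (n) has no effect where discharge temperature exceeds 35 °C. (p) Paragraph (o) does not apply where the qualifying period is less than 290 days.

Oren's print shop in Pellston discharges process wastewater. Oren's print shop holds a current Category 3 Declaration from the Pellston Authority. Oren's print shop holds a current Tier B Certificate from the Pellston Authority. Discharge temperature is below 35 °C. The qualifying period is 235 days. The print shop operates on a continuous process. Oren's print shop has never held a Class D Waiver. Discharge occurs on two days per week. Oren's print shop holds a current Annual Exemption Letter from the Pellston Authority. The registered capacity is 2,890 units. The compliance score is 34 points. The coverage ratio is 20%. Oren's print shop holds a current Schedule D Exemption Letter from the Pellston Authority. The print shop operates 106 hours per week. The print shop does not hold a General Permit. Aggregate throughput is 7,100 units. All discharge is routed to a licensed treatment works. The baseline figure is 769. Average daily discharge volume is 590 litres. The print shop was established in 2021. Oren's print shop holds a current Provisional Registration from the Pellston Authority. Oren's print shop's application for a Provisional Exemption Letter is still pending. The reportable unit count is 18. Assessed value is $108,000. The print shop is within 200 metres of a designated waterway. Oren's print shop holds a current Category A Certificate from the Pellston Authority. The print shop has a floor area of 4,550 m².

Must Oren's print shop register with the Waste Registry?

No — exception (e) applies; Oren's print shop is not required to register with the Waste Registry.

Exception (a) does not apply: no current Provisional Exemption Letter is held.
All of (b)'s requirements are met (a current Category 3 Declaration is held; the facility's floor area is 4,550 m², below the 4,850 m² limit). But: (f) operates against (b): a current Annual Exemption Letter is held. (g) is not triggered (the baseline figure is 769, short of 966), so (f) stands. Exception (b) does not apply.
Exception (c) fails — the facility operates on a continuous process.
Exception (d) does not apply: no General Permit is held.
Exception (e)'s conditions are all satisfied: the facility's operating hours per week are 106, below the 112 limit; discharge occurs on no more than two days per week; assessed value is $108,000, below the $122,000 limit. Considering the limiting provisions: (j) operates (aggregate throughput is 7,100 units, under the 7,710 units limit), but is overridden by (k): (k) operates against (j): the print shop is within 200 m of a designated waterway. (l) applies (the reportable unit count is 18, meeting the 17 threshold), but is itself disapplied by (m): (m) operates against (l): a current Tier B Certificate is held. (n), which would lift (m), is not triggered — the registered capacity is 2,890 units, not under 2,860 units. (e) remains available.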